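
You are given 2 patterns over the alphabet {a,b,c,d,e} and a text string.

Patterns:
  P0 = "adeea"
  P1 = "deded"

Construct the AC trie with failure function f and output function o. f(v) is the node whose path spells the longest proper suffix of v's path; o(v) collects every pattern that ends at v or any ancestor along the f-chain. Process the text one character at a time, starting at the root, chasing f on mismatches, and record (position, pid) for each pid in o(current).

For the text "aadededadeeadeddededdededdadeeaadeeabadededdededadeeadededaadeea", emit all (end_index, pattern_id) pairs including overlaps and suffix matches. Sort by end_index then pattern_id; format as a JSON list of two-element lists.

Build:
Trie nodes:
  0='ε' goto a→1 d→6
  1='a' goto d→2
  2='ad' goto e→3
  3='ade' goto e→4
  4='adee' goto a→5
  5='adeea' goto ·  ←P0
  6='d' goto e→7
  7='de' goto d→8
  8='ded' goto e→9
  9='dede' goto d→10
  10='deded' goto ·  ←P1

Failure links (BFS by depth):
  n1('a'): parent n0 fail=0; on 'a' 0 → fail=0;  out ∅∪∅=∅
  n6('d'): parent n0 fail=0; on 'd' 0 → fail=0;  out ∅∪∅=∅
  n2('ad'): parent n1 fail=0; on 'd' 0 → fail=6;  out ∅∪∅=∅
  n7('de'): parent n6 fail=0; on 'e' 0 → fail=0;  out ∅∪∅=∅
  n3('ade'): parent n2 fail=6; on 'e' 6 → fail=7;  out ∅∪∅=∅
  n8('ded'): parent n7 fail=0; on 'd' 0 → fail=6;  out ∅∪∅=∅
  n4('adee'): parent n3 fail=7; on 'e' 7→0 → fail=0;  out ∅∪∅=∅
  n9('dede'): parent n8 fail=6; on 'e' 6 → fail=7;  out ∅∪∅=∅
  n5('adeea'): parent n4 fail=0; on 'a' 0 → fail=1;  out {0}∪∅={0}
  n10('deded'): parent n9 fail=7; on 'd' 7 → fail=8;  out {1}∪∅={1}

Scan:
[0] read 'a'  n0⇒n1
[1] read 'a'  n1⇒n1 ·f
[2] read 'd'  n1⇒n2
[3] read 'e'  n2⇒n3
[4] read 'd'  n3⇒n8 ·f
[5] read 'e'  n8⇒n9
[6] read 'd'  n9⇒n10  emit P1@[2:6]
[7] read 'a'  n10⇒n1 ·f
[8] read 'd'  n1⇒n2
[9] read 'e'  n2⇒n3
[10] read 'e'  n3⇒n4
[11] read 'a'  n4⇒n5  emit P0@[7:11]
[12] read 'd'  n5⇒n2 ·f
[13] read 'e'  n2⇒n3
[14] read 'd'  n3⇒n8 ·f
[15] read 'd'  n8⇒n6 ·f
[16] read 'e'  n6⇒n7
[17] read 'd'  n7⇒n8
[18] read 'e'  n8⇒n9
[19] read 'd'  n9⇒n10  emit P1@[15:19]
[20] read 'd'  n10⇒n6 ·f
[21] read 'e'  n6⇒n7
[22] read 'd'  n7⇒n8
[23] read 'e'  n8⇒n9
[24] read 'd'  n9⇒n10  emit P1@[20:24]
[25] read 'd'  n10⇒n6 ·f
[26] read 'a'  n6⇒n1 ·f
[27] read 'd'  n1⇒n2
[28] read 'e'  n2⇒n3
[29] read 'e'  n3⇒n4
[30] read 'a'  n4⇒n5  emit P0@[26:30]
[31] read 'a'  n5⇒n1 ·f
[32] read 'd'  n1⇒n2
[33] read 'e'  n2⇒n3
[34] read 'e'  n3⇒n4
[35] read 'a'  n4⇒n5  emit P0@[31:35]
[36] read 'b'  n5⇒n0 ·f
[37] read 'a'  n0⇒n1
[38] read 'd'  n1⇒n2
[39] read 'e'  n2⇒n3
[40] read 'd'  n3⇒n8 ·f
[41] read 'e'  n8⇒n9
[42] read 'd'  n9⇒n10  emit P1@[38:42]
[43] read 'd'  n10⇒n6 ·f
[44] read 'e'  n6⇒n7
[45] read 'd'  n7⇒n8
[46] read 'e'  n8⇒n9
[47] read 'd'  n9⇒n10  emit P1@[43:47]
[48] read 'a'  n10⇒n1 ·f
[49] read 'd'  n1⇒n2
[50] read 'e'  n2⇒n3
[51] read 'e'  n3⇒n4
[52] read 'a'  n4⇒n5  emit P0@[48:52]
[53] read 'd'  n5⇒n2 ·f
[54] read 'e'  n2⇒n3
[55] read 'd'  n3⇒n8 ·f
[56] read 'e'  n8⇒n9
[57] read 'd'  n9⇒n10  emit P1@[53:57]
[58] read 'a'  n10⇒n1 ·f
[59] read 'a'  n1⇒n1 ·f
[60] read 'd'  n1⇒n2
[61] read 'e'  n2⇒n3
[62] read 'e'  n3⇒n4
[63] read 'a'  n4⇒n5  emit P0@[59:63]

All matches (sorted): [[6,1],[11,0],[19,1],[24,1],[30,0],[35,0],[42,1],[47,1],[52,0],[57,1],[63,0]]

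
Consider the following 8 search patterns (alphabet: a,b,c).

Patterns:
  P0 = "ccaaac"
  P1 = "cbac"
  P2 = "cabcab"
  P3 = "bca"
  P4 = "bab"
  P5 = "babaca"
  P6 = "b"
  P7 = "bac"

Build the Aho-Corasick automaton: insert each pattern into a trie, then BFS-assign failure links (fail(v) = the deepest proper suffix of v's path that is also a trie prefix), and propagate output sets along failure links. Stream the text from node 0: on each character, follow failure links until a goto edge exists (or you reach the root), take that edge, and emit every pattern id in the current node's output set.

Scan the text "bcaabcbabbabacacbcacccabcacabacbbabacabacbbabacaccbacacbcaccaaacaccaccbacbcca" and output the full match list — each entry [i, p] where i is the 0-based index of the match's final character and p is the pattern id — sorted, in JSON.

Build automaton:
Trie nodes:
  n0 'ε': b→15 c→1
  n1 'c': a→10 b→7 c→2
  n2 'cc': a→3
  n3 'cca': a→4
  n4 'ccaa': a→5
  n5 'ccaaa': c→6
  n6 'ccaaac': ·  ←P0
  n7 'cb': a→8
  n8 'cba': c→9
  n9 'cbac': ·  ←P1
  n10 'ca': b→11
  n11 'cab': c→12
  n12 'cabc': a→13
  n13 'cabca': b→14
  n14 'cabcab': ·  ←P2
  n15 'b': a→18 c→16  ←P6
  n16 'bc': a→17
  n17 'bca': ·  ←P3
  n18 'ba': b→19 c→23
  n19 'bab': a→20  ←P4
  n20 'baba': c→21
  n21 'babac': a→22
  n22 'babaca': ·  ←P5
  n23 'bac': ·  ←P7

BFS fail/out derivation:
  n1('c'): parent n0 fail=0; on 'c' 0 → fail=0;  out ∅∪∅=∅
  n15('b'): parent n0 fail=0; on 'b' 0 → fail=0;  out {6}∪∅={6}
  n2('cc'): parent n1 fail=0; on 'c' 0 → fail=1;  out ∅∪∅=∅
  n7('cb'): parent n1 fail=0; on 'b' 0 → fail=15;  out ∅∪{6}={6}
  n10('ca'): parent n1 fail=0; on 'a' 0 → fail=0;  out ∅∪∅=∅
  n16('bc'): parent n15 fail=0; on 'c' 0 → fail=1;  out ∅∪∅=∅
  n18('ba'): parent n15 fail=0; on 'a' 0 → fail=0;  out ∅∪∅=∅
  n3('cca'): parent n2 fail=1; on 'a' 1 → fail=10;  out ∅∪∅=∅
  n8('cba'): parent n7 fail=15; on 'a' 15 → fail=18;  out ∅∪∅=∅
  n11('cab'): parent n10 fail=0; on 'b' 0 → fail=15;  out ∅∪{6}={6}
  n17('bca'): parent n16 fail=1; on 'a' 1 → fail=10;  out {3}∪∅={3}
  n19('bab'): parent n18 fail=0; on 'b' 0 → fail=15;  out {4}∪{6}={4,6}
  n23('bac'): parent n18 fail=0; on 'c' 0 → fail=1;  out {7}∪∅={7}
  n4('ccaa'): parent n3 fail=10; on 'a' 10→0 → fail=0;  out ∅∪∅=∅
  n9('cbac'): parent n8 fail=18; on 'c' 18 → fail=23;  out {1}∪{7}={1,7}
  n12('cabc'): parent n11 fail=15; on 'c' 15 → fail=16;  out ∅∪∅=∅
  n20('baba'): parent n19 fail=15; on 'a' 15 → fail=18;  out ∅∪∅=∅
  n5('ccaaa'): parent n4 fail=0; on 'a' 0 → fail=0;  out ∅∪∅=∅
  n13('cabca'): parent n12 fail=16; on 'a' 16 → fail=17;  out ∅∪{3}={3}
  n21('babac'): parent n20 fail=18; on 'c' 18 → fail=23;  out ∅∪{7}={7}
  n6('ccaaac'): parent n5 fail=0; on 'c' 0 → fail=1;  out {0}∪∅={0}
  n14('cabcab'): parent n13 fail=17; on 'b' 17→10 → fail=11;  out {2}∪{6}={2,6}
  n22('babaca'): parent n21 fail=23; on 'a' 23→1 → fail=10;  out {5}∪∅={5}

Text stream:
i=0 'b': node 0→15  → match P6@[0:0]
i=1 'c': node 15→16
i=2 'a': node 16→17  → match P3@[0:2]
i=3 'a': node 17→0 ·f
i=4 'b': node 0→15  → match P6@[4:4]
i=5 'c': node 15→16
i=6 'b': node 16→7 ·f  → match P6@[6:6]
i=7 'a': node 7→8
i=8 'b': node 8→19 ·f  → match P4@[6:8],P6@[8:8]
i=9 'b': node 19→15 ·f  → match P6@[9:9]
i=10 'a': node 15→18
i=11 'b': node 18→19  → match P4@[9:11],P6@[11:11]
i=12 'a': node 19→20
i=13 'c': node 20→21  → match P7@[11:13]
i=14 'a': node 21→22  → match P5@[9:14]
i=15 'c': node 22→1 ·f
i=16 'b': node 1→7  → match P6@[16:16]
i=17 'c': node 7→16 ·f
i=18 'a': node 16→17  → match P3@[16:18]
i=19 'c': node 17→1 ·f
i=20 'c': node 1→2
i=21 'c': node 2→2 ·f
i=22 'a': node 2→3
i=23 'b': node 3→11 ·f  → match P6@[23:23]
i=24 'c': node 11→12
i=25 'a': node 12→13  → match P3@[23:25]
i=26 'c': node 13→1 ·f
i=27 'a': node 1→10
i=28 'b': node 10→11  → match P6@[28:28]
i=29 'a': node 11→18 ·f
i=30 'c': node 18→23  → match P7@[28:30]
i=31 'b': node 23→7 ·f  → match P6@[31:31]
i=32 'b': node 7→15 ·f  → match P6@[32:32]
i=33 'a': node 15→18
i=34 'b': node 18→19  → match P4@[32:34],P6@[34:34]
i=35 'a': node 19→20
i=36 'c': node 20→21  → match P7@[34:36]
i=37 'a': node 21→22  → match P5@[32:37]
i=38 'b': node 22→11 ·f  → match P6@[38:38]
i=39 'a': node 11→18 ·f
i=40 'c': node 18→23  → match P7@[38:40]
i=41 'b': node 23→7 ·f  → match P6@[41:41]
i=42 'b': node 7→15 ·f  → match P6@[42:42]
i=43 'a': node 15→18
i=44 'b': node 18→19  → match P4@[42:44],P6@[44:44]
i=45 'a': node 19→20
i=46 'c': node 20→21  → match P7@[44:46]
i=47 'a': node 21→22  → match P5@[42:47]
i=48 'c': node 22→1 ·f
i=49 'c': node 1→2
i=50 'b': node 2→7 ·f  → match P6@[50:50]
i=51 'a': node 7→8
i=52 'c': node 8→9  → match P1@[49:52],P7@[50:52]
i=53 'a': node 9→10 ·f
i=54 'c': node 10→1 ·f
i=55 'b': node 1→7  → match P6@[55:55]
i=56 'c': node 7→16 ·f
i=57 'a': node 16→17  → match P3@[55:57]
i=58 'c': node 17→1 ·f
i=59 'c': node 1→2
i=60 'a': node 2→3
i=61 'a': node 3→4
i=62 'a': node 4→5
i=63 'c': node 5→6  → match P0@[58:63]
i=64 'a': node 6→10 ·f
i=65 'c': node 10→1 ·f
i=66 'c': node 1→2
i=67 'a': node 2→3
i=68 'c': node 3→1 ·f
i=69 'c': node 1→2
i=70 'b': node 2→7 ·f  → match P6@[70:70]
i=71 'a': node 7→8
i=72 'c': node 8→9  → match P1@[69:72],P7@[70:72]
i=73 'b': node 9→7 ·f  → match P6@[73:73]
i=74 'c': node 7→16 ·f
i=75 'c': node 16→2 ·f
i=76 'a': node 2→3

All matches (sorted): [[0,6],[2,3],[4,6],[6,6],[8,4],[8,6],[9,6],[11,4],[11,6],[13,7],[14,5],[16,6],[18,3],[23,6],[25,3],[28,6],[30,7],[31,6],[32,6],[34,4],[34,6],[36,7],[37,5],[38,6],[40,7],[41,6],[42,6],[44,4],[44,6],[46,7],[47,5],[50,6],[52,1],[52,7],[55,6],[57,3],[63,0],[70,6],[72,1],[72,7],[73,6]]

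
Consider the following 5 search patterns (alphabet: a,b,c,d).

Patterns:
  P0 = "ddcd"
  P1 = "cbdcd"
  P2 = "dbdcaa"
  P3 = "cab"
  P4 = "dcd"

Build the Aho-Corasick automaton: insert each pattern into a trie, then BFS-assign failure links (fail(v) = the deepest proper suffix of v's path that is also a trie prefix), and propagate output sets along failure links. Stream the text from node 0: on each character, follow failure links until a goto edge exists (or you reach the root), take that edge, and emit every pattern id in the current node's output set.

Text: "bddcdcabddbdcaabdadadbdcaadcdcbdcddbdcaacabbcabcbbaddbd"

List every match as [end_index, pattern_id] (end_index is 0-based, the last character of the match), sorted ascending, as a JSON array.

Build:
Trie (insert patterns):
  0='ε' goto c→5 d→1
  1='d' goto b→10 c→17 d→2
  2='dd' goto c→3
  3='ddc' goto d→4
  4='ddcd' goto ·  ←P0
  5='c' goto a→15 b→6
  6='cb' goto d→7
  7='cbd' goto c→8
  8='cbdc' goto d→9
  9='cbdcd' goto ·  ←P1
  10='db' goto d→11
  11='dbd' goto c→12
  12='dbdc' goto a→13
  13='dbdca' goto a→14
  14='dbdcaa' goto ·  ←P2
  15='ca' goto b→16
  16='cab' goto ·  ←P3
  17='dc' goto d→18
  18='dcd' goto ·  ←P4

BFS fail/out derivation:
  fail(1) 'd': from fail(0)=0 chase 'd': 0 ⇒ 0;  out=∅∪out(0)=∅
  fail(5) 'c': from fail(0)=0 chase 'c': 0 ⇒ 0;  out=∅∪out(0)=∅
  fail(2) 'dd': from fail(1)=0 chase 'd': 0 ⇒ 1;  out=∅∪out(1)=∅
  fail(6) 'cb': from fail(5)=0 chase 'b': 0 ⇒ 0;  out=∅∪out(0)=∅
  fail(10) 'db': from fail(1)=0 chase 'b': 0 ⇒ 0;  out=∅∪out(0)=∅
  fail(15) 'ca': from fail(5)=0 chase 'a': 0 ⇒ 0;  out=∅∪out(0)=∅
  fail(17) 'dc': from fail(1)=0 chase 'c': 0 ⇒ 5;  out=∅∪out(5)=∅
  fail(3) 'ddc': from fail(2)=1 chase 'c': 1 ⇒ 17;  out=∅∪out(17)=∅
  fail(7) 'cbd': from fail(6)=0 chase 'd': 0 ⇒ 1;  out=∅∪out(1)=∅
  fail(11) 'dbd': from fail(10)=0 chase 'd': 0 ⇒ 1;  out=∅∪out(1)=∅
  fail(16) 'cab': from fail(15)=0 chase 'b': 0 ⇒ 0;  out={3}∪out(0)={3}
  fail(18) 'dcd': from fail(17)=5 chase 'd': 5→0 ⇒ 1;  out={4}∪out(1)={4}
  fail(4) 'ddcd': from fail(3)=17 chase 'd': 17 ⇒ 18;  out={0}∪out(18)={0,4}
  fail(8) 'cbdc': from fail(7)=1 chase 'c': 1 ⇒ 17;  out=∅∪out(17)=∅
  fail(12) 'dbdc': from fail(11)=1 chase 'c': 1 ⇒ 17;  out=∅∪out(17)=∅
  fail(9) 'cbdcd': from fail(8)=17 chase 'd': 17 ⇒ 18;  out={1}∪out(18)={1,4}
  fail(13) 'dbdca': from fail(12)=17 chase 'a': 17→5 ⇒ 15;  out=∅∪out(15)=∅
  fail(14) 'dbdcaa': from fail(13)=15 chase 'a': 15→0 ⇒ 0;  out={2}∪out(0)={2}

Run:
i=0 'b': node 0→0
i=1 'd': node 0→1
i=2 'd': node 1→2
i=3 'c': node 2→3
i=4 'd': node 3→4  emit P0@[1:4],P4@[2:4]
i=5 'c': node 4→17 ·f
i=6 'a': node 17→15 ·f
i=7 'b': node 15→16  emit P3@[5:7]
i=8 'd': node 16→1 ·f
i=9 'd': node 1→2
i=10 'b': node 2→10 ·f
i=11 'd': node 10→11
i=12 'c': node 11→12
i=13 'a': node 12→13
i=14 'a': node 13→14  emit P2@[9:14]
i=15 'b': node 14→0 ·f
i=16 'd': node 0→1
i=17 'a': node 1→0 ·f
i=18 'd': node 0→1
i=19 'a': node 1→0 ·f
i=20 'd': node 0→1
i=21 'b': node 1→10
i=22 'd': node 10→11
i=23 'c': node 11→12
i=24 'a': node 12→13
i=25 'a': node 13→14  emit P2@[20:25]
i=26 'd': node 14→1 ·f
i=27 'c': node 1→17
i=28 'd': node 17→18  emit P4@[26:28]
i=29 'c': node 18→17 ·f
i=30 'b': node 17→6 ·f
i=31 'd': node 6→7
i=32 'c': node 7→8
i=33 'd': node 8→9  emit P1@[29:33],P4@[31:33]
i=34 'd': node 9→2 ·f
i=35 'b': node 2→10 ·f
i=36 'd': node 10→11
i=37 'c': node 11→12
i=38 'a': node 12→13
i=39 'a': node 13→14  emit P2@[34:39]
i=40 'c': node 14→5 ·f
i=41 'a': node 5→15
i=42 'b': node 15→16  emit P3@[40:42]
i=43 'b': node 16→0 ·f
i=44 'c': node 0→5
i=45 'a': node 5→15
i=46 'b': node 15→16  emit P3@[44:46]
i=47 'c': node 16→5 ·f
i=48 'b': node 5→6
i=49 'b': node 6→0 ·f
i=50 'a': node 0→0
i=51 'd': node 0→1
i=52 'd': node 1→2
i=53 'b': node 2→10 ·f
i=54 'd': node 10→11

Result: [[4,0],[4,4],[7,3],[14,2],[25,2],[28,4],[33,1],[33,4],[39,2],[42,3],[46,3]]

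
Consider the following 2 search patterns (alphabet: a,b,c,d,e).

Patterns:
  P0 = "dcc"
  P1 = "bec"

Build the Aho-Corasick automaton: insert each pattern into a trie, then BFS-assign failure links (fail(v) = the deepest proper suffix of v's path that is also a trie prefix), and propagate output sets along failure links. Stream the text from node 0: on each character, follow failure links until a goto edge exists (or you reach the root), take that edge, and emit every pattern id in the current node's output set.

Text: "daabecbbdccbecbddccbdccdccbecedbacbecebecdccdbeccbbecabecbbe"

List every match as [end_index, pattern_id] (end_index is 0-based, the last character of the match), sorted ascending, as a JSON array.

Construct AC machine:
Trie (insert patterns):
  0='ε' goto b→4 d→1
  1='d' goto c→2
  2='dc' goto c→3
  3='dcc' goto ·  ←P0
  4='b' goto e→5
  5='be' goto c→6
  6='bec' goto ·  ←P1

BFS fail/out derivation:
  n1('d'): parent n0 fail=0; on 'd' 0 → fail=0;  out ∅∪∅=∅
  n4('b'): parent n0 fail=0; on 'b' 0 → fail=0;  out ∅∪∅=∅
  n2('dc'): parent n1 fail=0; on 'c' 0 → fail=0;  out ∅∪∅=∅
  n5('be'): parent n4 fail=0; on 'e' 0 → fail=0;  out ∅∪∅=∅
  n3('dcc'): parent n2 fail=0; on 'c' 0 → fail=0;  out {0}∪∅={0}
  n6('bec'): parent n5 fail=0; on 'c' 0 → fail=0;  out {1}∪∅={1}

Run:
pos 0 'd': at 1
pos 1 'a': at 0 ·f
pos 2 'a': at 0
pos 3 'b': at 4
pos 4 'e': at 5
pos 5 'c': at 6  emit P1@[3:5]
pos 6 'b': at 4 ·f
pos 7 'b': at 4 ·f
pos 8 'd': at 1 ·f
pos 9 'c': at 2
pos 10 'c': at 3  emit P0@[8:10]
pos 11 'b': at 4 ·f
pos 12 'e': at 5
pos 13 'c': at 6  emit P1@[11:13]
pos 14 'b': at 4 ·f
pos 15 'd': at 1 ·f
pos 16 'd': at 1 ·f
pos 17 'c': at 2
pos 18 'c': at 3  emit P0@[16:18]
pos 19 'b': at 4 ·f
pos 20 'd': at 1 ·f
pos 21 'c': at 2
pos 22 'c': at 3  emit P0@[20:22]
pos 23 'd': at 1 ·f
pos 24 'c': at 2
pos 25 'c': at 3  emit P0@[23:25]
pos 26 'b': at 4 ·f
pos 27 'e': at 5
pos 28 'c': at 6  emit P1@[26:28]
pos 29 'e': at 0 ·f
pos 30 'd': at 1
pos 31 'b': at 4 ·f
pos 32 'a': at 0 ·f
pos 33 'c': at 0
pos 34 'b': at 4
pos 35 'e': at 5
pos 36 'c': at 6  emit P1@[34:36]
pos 37 'e': at 0 ·f
pos 38 'b': at 4
pos 39 'e': at 5
pos 40 'c': at 6  emit P1@[38:40]
pos 41 'd': at 1 ·f
pos 42 'c': at 2
pos 43 'c': at 3  emit P0@[41:43]
pos 44 'd': at 1 ·f
pos 45 'b': at 4 ·f
pos 46 'e': at 5
pos 47 'c': at 6  emit P1@[45:47]
pos 48 'c': at 0 ·f
pos 49 'b': at 4
pos 50 'b': at 4 ·f
pos 51 'e': at 5
pos 52 'c': at 6  emit P1@[50:52]
pos 53 'a': at 0 ·f
pos 54 'b': at 4
pos 55 'e': at 5
pos 56 'c': at 6  emit P1@[54:56]
pos 57 'b': at 4 ·f
pos 58 'b': at 4 ·f
pos 59 'e': at 5

Result: [[5,1],[10,0],[13,1],[18,0],[22,0],[25,0],[28,1],[36,1],[40,1],[43,0],[47,1],[52,1],[56,1]]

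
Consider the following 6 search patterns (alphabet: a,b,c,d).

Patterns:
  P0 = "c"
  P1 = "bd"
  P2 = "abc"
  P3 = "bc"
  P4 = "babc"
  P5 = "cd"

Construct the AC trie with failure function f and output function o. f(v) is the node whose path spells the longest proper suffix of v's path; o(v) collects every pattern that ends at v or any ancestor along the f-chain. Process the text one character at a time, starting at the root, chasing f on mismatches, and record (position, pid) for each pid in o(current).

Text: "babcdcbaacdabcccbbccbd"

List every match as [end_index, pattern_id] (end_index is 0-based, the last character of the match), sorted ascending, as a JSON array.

Build:
Trie nodes:
  n0 'ε': a→4 b→2 c→1
  n1 'c': d→11  ←P0
  n2 'b': a→8 c→7 d→3
  n3 'bd': ·  ←P1
  n4 'a': b→5
  n5 'ab': c→6
  n6 'abc': ·  ←P2
  n7 'bc': ·  ←P3
  n8 'ba': b→9
  n9 'bab': c→10
  n10 'babc': ·  ←P4
  n11 'cd': ·  ←P5

BFS fail/out derivation:
  n1('c'): parent n0 fail=0; on 'c' 0 → fail=0;  out {0}∪∅={0}
  n2('b'): parent n0 fail=0; on 'b' 0 → fail=0;  out ∅∪∅=∅
  n4('a'): parent n0 fail=0; on 'a' 0 → fail=0;  out ∅∪∅=∅
  n3('bd'): parent n2 fail=0; on 'd' 0 → fail=0;  out {1}∪∅={1}
  n5('ab'): parent n4 fail=0; on 'b' 0 → fail=2;  out ∅∪∅=∅
  n7('bc'): parent n2 fail=0; on 'c' 0 → fail=1;  out {3}∪{0}={0,3}
  n8('ba'): parent n2 fail=0; on 'a' 0 → fail=4;  out ∅∪∅=∅
  n11('cd'): parent n1 fail=0; on 'd' 0 → fail=0;  out {5}∪∅={5}
  n6('abc'): parent n5 fail=2; on 'c' 2 → fail=7;  out {2}∪{0,3}={0,2,3}
  n9('bab'): parent n8 fail=4; on 'b' 4 → fail=5;  out ∅∪∅=∅
  n10('babc'): parent n9 fail=5; on 'c' 5 → fail=6;  out {4}∪{0,2,3}={0,2,3,4}

Scan:
i=0 'b': node 0→2
i=1 'a': node 2→8
i=2 'b': node 8→9
i=3 'c': node 9→10  emit P0@[3:3],P2@[1:3],P3@[2:3],P4@[0:3]
i=4 'd': node 10→11 (via fail)  emit P5@[3:4]
i=5 'c': node 11→1 (via fail)  emit P0@[5:5]
i=6 'b': node 1→2 (via fail)
i=7 'a': node 2→8
i=8 'a': node 8→4 (via fail)
i=9 'c': node 4→1 (via fail)  emit P0@[9:9]
i=10 'd': node 1→11  emit P5@[9:10]
i=11 'a': node 11→4 (via fail)
i=12 'b': node 4→5
i=13 'c': node 5→6  emit P0@[13:13],P2@[11:13],P3@[12:13]
i=14 'c': node 6→1 (via fail)  emit P0@[14:14]
i=15 'c': node 1→1 (via fail)  emit P0@[15:15]
i=16 'b': node 1→2 (via fail)
i=17 'b': node 2→2 (via fail)
i=18 'c': node 2→7  emit P0@[18:18],P3@[17:18]
i=19 'c': node 7→1 (via fail)  emit P0@[19:19]
i=20 'b': node 1→2 (via fail)
i=21 'd': node 2→3  emit P1@[20:21]

Result: [[3,0],[3,2],[3,3],[3,4],[4,5],[5,0],[9,0],[10,5],[13,0],[13,2],[13,3],[14,0],[15,0],[18,0],[18,3],[19,0],[21,1]]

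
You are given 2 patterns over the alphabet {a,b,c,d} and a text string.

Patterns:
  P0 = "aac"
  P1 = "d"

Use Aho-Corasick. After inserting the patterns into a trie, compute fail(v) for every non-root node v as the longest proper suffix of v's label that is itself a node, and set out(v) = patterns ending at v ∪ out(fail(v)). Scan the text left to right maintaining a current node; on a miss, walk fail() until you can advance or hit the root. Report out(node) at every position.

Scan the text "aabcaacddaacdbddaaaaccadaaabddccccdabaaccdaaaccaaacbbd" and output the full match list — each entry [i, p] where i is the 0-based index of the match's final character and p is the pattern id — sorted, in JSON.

Construct AC machine:
Trie (insert patterns):
  n0 'ε': a→1 d→4
  n1 'a': a→2
  n2 'aa': c→3
  n3 'aac': ·  ←P0
  n4 'd': ·  ←P1

BFS fail/out derivation:
  n1('a'): parent n0 fail=0; on 'a' 0 → fail=0;  out ∅∪∅=∅
  n4('d'): parent n0 fail=0; on 'd' 0 → fail=0;  out {1}∪∅={1}
  n2('aa'): parent n1 fail=0; on 'a' 0 → fail=1;  out ∅∪∅=∅
  n3('aac'): parent n2 fail=1; on 'c' 1→0 → fail=0;  out {0}∪∅={0}

Text stream:
pos 0 'a': at 1
pos 1 'a': at 2
pos 2 'b': at 0 ·f
pos 3 'c': at 0
pos 4 'a': at 1
pos 5 'a': at 2
pos 6 'c': at 3  emit P0@[4:6]
pos 7 'd': at 4 ·f  emit P1@[7:7]
pos 8 'd': at 4 ·f  emit P1@[8:8]
pos 9 'a': at 1 ·f
pos 10 'a': at 2
pos 11 'c': at 3  emit P0@[9:11]
pos 12 'd': at 4 ·f  emit P1@[12:12]
pos 13 'b': at 0 ·f
pos 14 'd': at 4  emit P1@[14:14]
pos 15 'd': at 4 ·f  emit P1@[15:15]
pos 16 'a': at 1 ·f
pos 17 'a': at 2
pos 18 'a': at 2 ·f
pos 19 'a': at 2 ·f
pos 20 'c': at 3  emit P0@[18:20]
pos 21 'c': at 0 ·f
pos 22 'a': at 1
pos 23 'd': at 4 ·f  emit P1@[23:23]
pos 24 'a': at 1 ·f
pos 25 'a': at 2
pos 26 'a': at 2 ·f
pos 27 'b': at 0 ·f
pos 28 'd': at 4  emit P1@[28:28]
pos 29 'd': at 4 ·f  emit P1@[29:29]
pos 30 'c': at 0 ·f
pos 31 'c': at 0
pos 32 'c': at 0
pos 33 'c': at 0
pos 34 'd': at 4  emit P1@[34:34]
pos 35 'a': at 1 ·f
pos 36 'b': at 0 ·f
pos 37 'a': at 1
pos 38 'a': at 2
pos 39 'c': at 3  emit P0@[37:39]
pos 40 'c': at 0 ·f
pos 41 'd': at 4  emit P1@[41:41]
pos 42 'a': at 1 ·f
pos 43 'a': at 2
pos 44 'a': at 2 ·f
pos 45 'c': at 3  emit P0@[43:45]
pos 46 'c': at 0 ·f
pos 47 'a': at 1
pos 48 'a': at 2
pos 49 'a': at 2 ·f
pos 50 'c': at 3  emit P0@[48:50]
pos 51 'b': at 0 ·f
pos 52 'b': at 0
pos 53 'd': at 4  emit P1@[53:53]

Matches: [[6,0],[7,1],[8,1],[11,0],[12,1],[14,1],[15,1],[20,0],[23,1],[28,1],[29,1],[34,1],[39,0],[41,1],[45,0],[50,0],[53,1]]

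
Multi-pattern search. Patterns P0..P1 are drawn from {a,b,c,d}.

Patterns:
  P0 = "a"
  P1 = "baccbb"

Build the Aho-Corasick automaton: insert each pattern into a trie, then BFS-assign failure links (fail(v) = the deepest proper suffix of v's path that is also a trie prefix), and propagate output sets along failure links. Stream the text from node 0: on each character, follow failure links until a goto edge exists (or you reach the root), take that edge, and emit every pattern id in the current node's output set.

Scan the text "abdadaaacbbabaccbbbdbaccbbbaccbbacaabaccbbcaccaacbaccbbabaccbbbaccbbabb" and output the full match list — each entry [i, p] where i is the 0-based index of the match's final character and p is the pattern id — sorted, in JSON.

Construct AC machine:
Trie (insert patterns):
  n0 'ε': a→1 b→2
  n1 'a': ·  ←P0
  n2 'b': a→3
  n3 'ba': c→4
  n4 'bac': c→5
  n5 'bacc': b→6
  n6 'baccb': b→7
  n7 'baccbb': ·  ←P1

BFS fail/out derivation:
  fail(1) 'a': from fail(0)=0 chase 'a': 0 ⇒ 0;  out={0}∪out(0)={0}
  fail(2) 'b': from fail(0)=0 chase 'b': 0 ⇒ 0;  out=∅∪out(0)=∅
  fail(3) 'ba': from fail(2)=0 chase 'a': 0 ⇒ 1;  out=∅∪out(1)={0}
  fail(4) 'bac': from fail(3)=1 chase 'c': 1→0 ⇒ 0;  out=∅∪out(0)=∅
  fail(5) 'bacc': from fail(4)=0 chase 'c': 0 ⇒ 0;  out=∅∪out(0)=∅
  fail(6) 'baccb': from fail(5)=0 chase 'b': 0 ⇒ 2;  out=∅∪out(2)=∅
  fail(7) 'baccbb': from fail(6)=2 chase 'b': 2→0 ⇒ 2;  out={1}∪out(2)={1}

Text stream:
[0] read 'a'  n0⇒n1  ** P0@[0:0]
[1] read 'b'  n1⇒n2 (fail-walked)
[2] read 'd'  n2⇒n0 (fail-walked)
[3] read 'a'  n0⇒n1  ** P0@[3:3]
[4] read 'd'  n1⇒n0 (fail-walked)
[5] read 'a'  n0⇒n1  ** P0@[5:5]
[6] read 'a'  n1⇒n1 (fail-walked)  ** P0@[6:6]
[7] read 'a'  n1⇒n1 (fail-walked)  ** P0@[7:7]
[8] read 'c'  n1⇒n0 (fail-walked)
[9] read 'b'  n0⇒n2
[10] read 'b'  n2⇒n2 (fail-walked)
[11] read 'a'  n2⇒n3  ** P0@[11:11]
[12] read 'b'  n3⇒n2 (fail-walked)
[13] read 'a'  n2⇒n3  ** P0@[13:13]
[14] read 'c'  n3⇒n4
[15] read 'c'  n4⇒n5
[16] read 'b'  n5⇒n6
[17] read 'b'  n6⇒n7  ** P1@[12:17]
[18] read 'b'  n7⇒n2 (fail-walked)
[19] read 'd'  n2⇒n0 (fail-walked)
[20] read 'b'  n0⇒n2
[21] read 'a'  n2⇒n3  ** P0@[21:21]
[22] read 'c'  n3⇒n4
[23] read 'c'  n4⇒n5
[24] read 'b'  n5⇒n6
[25] read 'b'  n6⇒n7  ** P1@[20:25]
[26] read 'b'  n7⇒n2 (fail-walked)
[27] read 'a'  n2⇒n3  ** P0@[27:27]
[28] read 'c'  n3⇒n4
[29] read 'c'  n4⇒n5
[30] read 'b'  n5⇒n6
[31] read 'b'  n6⇒n7  ** P1@[26:31]
[32] read 'a'  n7⇒n3 (fail-walked)  ** P0@[32:32]
[33] read 'c'  n3⇒n4
[34] read 'a'  n4⇒n1 (fail-walked)  ** P0@[34:34]
[35] read 'a'  n1⇒n1 (fail-walked)  ** P0@[35:35]
[36] read 'b'  n1⇒n2 (fail-walked)
[37] read 'a'  n2⇒n3  ** P0@[37:37]
[38] read 'c'  n3⇒n4
[39] read 'c'  n4⇒n5
[40] read 'b'  n5⇒n6
[41] read 'b'  n6⇒n7  ** P1@[36:41]
[42] read 'c'  n7⇒n0 (fail-walked)
[43] read 'a'  n0⇒n1  ** P0@[43:43]
[44] read 'c'  n1⇒n0 (fail-walked)
[45] read 'c'  n0⇒n0
[46] read 'a'  n0⇒n1  ** P0@[46:46]
[47] read 'a'  n1⇒n1 (fail-walked)  ** P0@[47:47]
[48] read 'c'  n1⇒n0 (fail-walked)
[49] read 'b'  n0⇒n2
[50] read 'a'  n2⇒n3  ** P0@[50:50]
[51] read 'c'  n3⇒n4
[52] read 'c'  n4⇒n5
[53] read 'b'  n5⇒n6
[54] read 'b'  n6⇒n7  ** P1@[49:54]
[55] read 'a'  n7⇒n3 (fail-walked)  ** P0@[55:55]
[56] read 'b'  n3⇒n2 (fail-walked)
[57] read 'a'  n2⇒n3  ** P0@[57:57]
[58] read 'c'  n3⇒n4
[59] read 'c'  n4⇒n5
[60] read 'b'  n5⇒n6
[61] read 'b'  n6⇒n7  ** P1@[56:61]
[62] read 'b'  n7⇒n2 (fail-walked)
[63] read 'a'  n2⇒n3  ** P0@[63:63]
[64] read 'c'  n3⇒n4
[65] read 'c'  n4⇒n5
[66] read 'b'  n5⇒n6
[67] read 'b'  n6⇒n7  ** P1@[62:67]
[68] read 'a'  n7⇒n3 (fail-walked)  ** P0@[68:68]
[69] read 'b'  n3⇒n2 (fail-walked)
[70] read 'b'  n2⇒n2 (fail-walked)

Matches: [[0,0],[3,0],[5,0],[6,0],[7,0],[11,0],[13,0],[17,1],[21,0],[25,1],[27,0],[31,1],[32,0],[34,0],[35,0],[37,0],[41,1],[43,0],[46,0],[47,0],[50,0],[54,1],[55,0],[57,0],[61,1],[63,0],[67,1],[68,0]]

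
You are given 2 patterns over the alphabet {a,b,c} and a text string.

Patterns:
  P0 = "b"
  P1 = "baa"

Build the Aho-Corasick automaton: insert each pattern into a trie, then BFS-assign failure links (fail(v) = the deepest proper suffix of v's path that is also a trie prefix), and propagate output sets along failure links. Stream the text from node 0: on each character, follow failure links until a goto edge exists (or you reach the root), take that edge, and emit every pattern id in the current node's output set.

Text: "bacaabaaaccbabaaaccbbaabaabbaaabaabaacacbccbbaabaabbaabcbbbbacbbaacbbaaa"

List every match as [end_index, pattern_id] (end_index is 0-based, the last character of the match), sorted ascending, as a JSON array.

Build automaton:
Trie nodes:
  n0 'ε': b→1
  n1 'b': a→2  [P0 ends]
  n2 'ba': a→3
  n3 'baa': ·  [P1 ends]

Failure links (BFS by depth):
  n1('b'): parent n0 fail=0; on 'b' 0 → fail=0;  out {0}∪∅={0}
  n2('ba'): parent n1 fail=0; on 'a' 0 → fail=0;  out ∅∪∅=∅
  n3('baa'): parent n2 fail=0; on 'a' 0 → fail=0;  out {1}∪∅={1}

Text stream:
pos 0 'b': at 1  emit P0@[0:0]
pos 1 'a': at 2
pos 2 'c': at 0 (via fail)
pos 3 'a': at 0
pos 4 'a': at 0
pos 5 'b': at 1  emit P0@[5:5]
pos 6 'a': at 2
pos 7 'a': at 3  emit P1@[5:7]
pos 8 'a': at 0 (via fail)
pos 9 'c': at 0
pos 10 'c': at 0
pos 11 'b': at 1  emit P0@[11:11]
pos 12 'a': at 2
pos 13 'b': at 1 (via fail)  emit P0@[13:13]
pos 14 'a': at 2
pos 15 'a': at 3  emit P1@[13:15]
pos 16 'a': at 0 (via fail)
pos 17 'c': at 0
pos 18 'c': at 0
pos 19 'b': at 1  emit P0@[19:19]
pos 20 'b': at 1 (via fail)  emit P0@[20:20]
pos 21 'a': at 2
pos 22 'a': at 3  emit P1@[20:22]
pos 23 'b': at 1 (via fail)  emit P0@[23:23]
pos 24 'a': at 2
pos 25 'a': at 3  emit P1@[23:25]
pos 26 'b': at 1 (via fail)  emit P0@[26:26]
pos 27 'b': at 1 (via fail)  emit P0@[27:27]
pos 28 'a': at 2
pos 29 'a': at 3  emit P1@[27:29]
pos 30 'a': at 0 (via fail)
pos 31 'b': at 1  emit P0@[31:31]
pos 32 'a': at 2
pos 33 'a': at 3  emit P1@[31:33]
pos 34 'b': at 1 (via fail)  emit P0@[34:34]
pos 35 'a': at 2
pos 36 'a': at 3  emit P1@[34:36]
pos 37 'c': at 0 (via fail)
pos 38 'a': at 0
pos 39 'c': at 0
pos 40 'b': at 1  emit P0@[40:40]
pos 41 'c': at 0 (via fail)
pos 42 'c': at 0
pos 43 'b': at 1  emit P0@[43:43]
pos 44 'b': at 1 (via fail)  emit P0@[44:44]
pos 45 'a': at 2
pos 46 'a': at 3  emit P1@[44:46]
pos 47 'b': at 1 (via fail)  emit P0@[47:47]
pos 48 'a': at 2
pos 49 'a': at 3  emit P1@[47:49]
pos 50 'b': at 1 (via fail)  emit P0@[50:50]
pos 51 'b': at 1 (via fail)  emit P0@[51:51]
pos 52 'a': at 2
pos 53 'a': at 3  emit P1@[51:53]
pos 54 'b': at 1 (via fail)  emit P0@[54:54]
pos 55 'c': at 0 (via fail)
pos 56 'b': at 1  emit P0@[56:56]
pos 57 'b': at 1 (via fail)  emit P0@[57:57]
pos 58 'b': at 1 (via fail)  emit P0@[58:58]
pos 59 'b': at 1 (via fail)  emit P0@[59:59]
pos 60 'a': at 2
pos 61 'c': at 0 (via fail)
pos 62 'b': at 1  emit P0@[62:62]
pos 63 'b': at 1 (via fail)  emit P0@[63:63]
pos 64 'a': at 2
pos 65 'a': at 3  emit P1@[63:65]
pos 66 'c': at 0 (via fail)
pos 67 'b': at 1  emit P0@[67:67]
pos 68 'b': at 1 (via fail)  emit P0@[68:68]
pos 69 'a': at 2
pos 70 'a': at 3  emit P1@[68:70]
pos 71 'a': at 0 (via fail)

All matches (sorted): [[0,0],[5,0],[7,1],[11,0],[13,0],[15,1],[19,0],[20,0],[22,1],[23,0],[25,1],[26,0],[27,0],[29,1],[31,0],[33,1],[34,0],[36,1],[40,0],[43,0],[44,0],[46,1],[47,0],[49,1],[50,0],[51,0],[53,1],[54,0],[56,0],[57,0],[58,0],[59,0],[62,0],[63,0],[65,1],[67,0],[68,0],[70,1]]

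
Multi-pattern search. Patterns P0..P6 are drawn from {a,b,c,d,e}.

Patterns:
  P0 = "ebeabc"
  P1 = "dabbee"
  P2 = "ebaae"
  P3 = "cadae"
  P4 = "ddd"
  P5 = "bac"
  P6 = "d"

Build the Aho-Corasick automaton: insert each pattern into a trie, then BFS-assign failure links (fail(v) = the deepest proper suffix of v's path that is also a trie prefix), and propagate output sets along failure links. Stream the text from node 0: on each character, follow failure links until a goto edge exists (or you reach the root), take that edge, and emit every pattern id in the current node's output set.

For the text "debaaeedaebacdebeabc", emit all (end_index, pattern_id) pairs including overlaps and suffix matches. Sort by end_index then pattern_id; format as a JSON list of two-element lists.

Construct AC machine:
Trie nodes:
  n0 'ε': b→23 c→16 d→7 e→1
  n1 'e': b→2
  n2 'eb': a→13 e→3
  n3 'ebe': a→4
  n4 'ebea': b→5
  n5 'ebeab': c→6
  n6 'ebeabc': ·  [P0 ends]
  n7 'd': a→8 d→21  [P6 ends]
  n8 'da': b→9
  n9 'dab': b→10
  n10 'dabb': e→11
  n11 'dabbe': e→12
  n12 'dabbee': ·  [P1 ends]
  n13 'eba': a→14
  n14 'ebaa': e→15
  n15 'ebaae': ·  [P2 ends]
  n16 'c': a→17
  n17 'ca': d→18
  n18 'cad': a→19
  n19 'cada': e→20
  n20 'cadae': ·  [P3 ends]
  n21 'dd': d→22
  n22 'ddd': ·  [P4 ends]
  n23 'b': a→24
  n24 'ba': c→25
  n25 'bac': ·  [P5 ends]

BFS fail/out derivation:
  n1('e'): parent n0 fail=0; on 'e' 0 → fail=0;  out ∅∪∅=∅
  n7('d'): parent n0 fail=0; on 'd' 0 → fail=0;  out {6}∪∅={6}
  n16('c'): parent n0 fail=0; on 'c' 0 → fail=0;  out ∅∪∅=∅
  n23('b'): parent n0 fail=0; on 'b' 0 → fail=0;  out ∅∪∅=∅
  n2('eb'): parent n1 fail=0; on 'b' 0 → fail=23;  out ∅∪∅=∅
  n8('da'): parent n7 fail=0; on 'a' 0 → fail=0;  out ∅∪∅=∅
  n17('ca'): parent n16 fail=0; on 'a' 0 → fail=0;  out ∅∪∅=∅
  n21('dd'): parent n7 fail=0; on 'd' 0 → fail=7;  out ∅∪{6}={6}
  n24('ba'): parent n23 fail=0; on 'a' 0 → fail=0;  out ∅∪∅=∅
  n3('ebe'): parent n2 fail=23; on 'e' 23→0 → fail=1;  out ∅∪∅=∅
  n9('dab'): parent n8 fail=0; on 'b' 0 → fail=23;  out ∅∪∅=∅
  n13('eba'): parent n2 fail=23; on 'a' 23 → fail=24;  out ∅∪∅=∅
  n18('cad'): parent n17 fail=0; on 'd' 0 → fail=7;  out ∅∪{6}={6}
  n22('ddd'): parent n21 fail=7; on 'd' 7 → fail=21;  out {4}∪{6}={4,6}
  n25('bac'): parent n24 fail=0; on 'c' 0 → fail=16;  out {5}∪∅={5}
  n4('ebea'): parent n3 fail=1; on 'a' 1→0 → fail=0;  out ∅∪∅=∅
  n10('dabb'): parent n9 fail=23; on 'b' 23→0 → fail=23;  out ∅∪∅=∅
  n14('ebaa'): parent n13 fail=24; on 'a' 24→0 → fail=0;  out ∅∪∅=∅
  n19('cada'): parent n18 fail=7; on 'a' 7 → fail=8;  out ∅∪∅=∅
  n5('ebeab'): parent n4 fail=0; on 'b' 0 → fail=23;  out ∅∪∅=∅
  n11('dabbe'): parent n10 fail=23; on 'e' 23→0 → fail=1;  out ∅∪∅=∅
  n15('ebaae'): parent n14 fail=0; on 'e' 0 → fail=1;  out {2}∪∅={2}
  n20('cadae'): parent n19 fail=8; on 'e' 8→0 → fail=1;  out {3}∪∅={3}
  n6('ebeabc'): parent n5 fail=23; on 'c' 23→0 → fail=16;  out {0}∪∅={0}
  n12('dabbee'): parent n11 fail=1; on 'e' 1→0 → fail=1;  out {1}∪∅={1}

Scan:
i=0 'd': node 0→7  ** P6@[0:0]
i=1 'e': node 7→1 (via fail)
i=2 'b': node 1→2
i=3 'a': node 2→13
i=4 'a': node 13→14
i=5 'e': node 14→15  ** P2@[1:5]
i=6 'e': node 15→1 (via fail)
i=7 'd': node 1→7 (via fail)  ** P6@[7:7]
i=8 'a': node 7→8
i=9 'e': node 8→1 (via fail)
i=10 'b': node 1→2
i=11 'a': node 2→13
i=12 'c': node 13→25 (via fail)  ** P5@[10:12]
i=13 'd': node 25→7 (via fail)  ** P6@[13:13]
i=14 'e': node 7→1 (via fail)
i=15 'b': node 1→2
i=16 'e': node 2→3
i=17 'a': node 3→4
i=18 'b': node 4→5
i=19 'c': node 5→6  ** P0@[14:19]

All matches (sorted): [[0,6],[5,2],[7,6],[12,5],[13,6],[19,0]]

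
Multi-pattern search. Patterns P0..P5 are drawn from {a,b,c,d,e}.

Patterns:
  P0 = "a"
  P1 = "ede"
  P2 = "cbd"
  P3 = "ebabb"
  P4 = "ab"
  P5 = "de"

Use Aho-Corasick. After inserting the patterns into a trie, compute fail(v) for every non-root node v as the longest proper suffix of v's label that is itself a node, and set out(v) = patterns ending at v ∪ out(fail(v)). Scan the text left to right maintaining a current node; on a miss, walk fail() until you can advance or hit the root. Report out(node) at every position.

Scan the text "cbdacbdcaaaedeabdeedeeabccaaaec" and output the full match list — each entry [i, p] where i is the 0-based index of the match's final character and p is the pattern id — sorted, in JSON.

Construct AC machine:
Trie (insert patterns):
  n0 'ε': a→1 c→5 d→13 e→2
  n1 'a': b→12  ←P0
  n2 'e': b→8 d→3
  n3 'ed': e→4
  n4 'ede': ·  ←P1
  n5 'c': b→6
  n6 'cb': d→7
  n7 'cbd': ·  ←P2
  n8 'eb': a→9
  n9 'eba': b→10
  n10 'ebab': b→11
  n11 'ebabb': ·  ←P3
  n12 'ab': ·  ←P4
  n13 'd': e→14
  n14 'de': ·  ←P5

BFS fail/out derivation:
  n1('a'): parent n0 fail=0; on 'a' 0 → fail=0;  out {0}∪∅={0}
  n2('e'): parent n0 fail=0; on 'e' 0 → fail=0;  out ∅∪∅=∅
  n5('c'): parent n0 fail=0; on 'c' 0 → fail=0;  out ∅∪∅=∅
  n13('d'): parent n0 fail=0; on 'd' 0 → fail=0;  out ∅∪∅=∅
  n3('ed'): parent n2 fail=0; on 'd' 0 → fail=13;  out ∅∪∅=∅
  n6('cb'): parent n5 fail=0; on 'b' 0 → fail=0;  out ∅∪∅=∅
  n8('eb'): parent n2 fail=0; on 'b' 0 → fail=0;  out ∅∪∅=∅
  n12('ab'): parent n1 fail=0; on 'b' 0 → fail=0;  out {4}∪∅={4}
  n14('de'): parent n13 fail=0; on 'e' 0 → fail=2;  out {5}∪∅={5}
  n4('ede'): parent n3 fail=13; on 'e' 13 → fail=14;  out {1}∪{5}={1,5}
  n7('cbd'): parent n6 fail=0; on 'd' 0 → fail=13;  out {2}∪∅={2}
  n9('eba'): parent n8 fail=0; on 'a' 0 → fail=1;  out ∅∪{0}={0}
  n10('ebab'): parent n9 fail=1; on 'b' 1 → fail=12;  out ∅∪{4}={4}
  n11('ebabb'): parent n10 fail=12; on 'b' 12→0 → fail=0;  out {3}∪∅={3}

Run:
[0] read 'c'  n0⇒n5
[1] read 'b'  n5⇒n6
[2] read 'd'  n6⇒n7  → match P2@[0:2]
[3] read 'a'  n7⇒n1 (via fail)  → match P0@[3:3]
[4] read 'c'  n1⇒n5 (via fail)
[5] read 'b'  n5⇒n6
[6] read 'd'  n6⇒n7  → match P2@[4:6]
[7] read 'c'  n7⇒n5 (via fail)
[8] read 'a'  n5⇒n1 (via fail)  → match P0@[8:8]
[9] read 'a'  n1⇒n1 (via fail)  → match P0@[9:9]
[10] read 'a'  n1⇒n1 (via fail)  → match P0@[10:10]
[11] read 'e'  n1⇒n2 (via fail)
[12] read 'd'  n2⇒n3
[13] read 'e'  n3⇒n4  → match P1@[11:13],P5@[12:13]
[14] read 'a'  n4⇒n1 (via fail)  → match P0@[14:14]
[15] read 'b'  n1⇒n12  → match P4@[14:15]
[16] read 'd'  n12⇒n13 (via fail)
[17] read 'e'  n13⇒n14  → match P5@[16:17]
[18] read 'e'  n14⇒n2 (via fail)
[19] read 'd'  n2⇒n3
[20] read 'e'  n3⇒n4  → match P1@[18:20],P5@[19:20]
[21] read 'e'  n4⇒n2 (via fail)
[22] read 'a'  n2⇒n1 (via fail)  → match P0@[22:22]
[23] read 'b'  n1⇒n12  → match P4@[22:23]
[24] read 'c'  n12⇒n5 (via fail)
[25] read 'c'  n5⇒n5 (via fail)
[26] read 'a'  n5⇒n1 (via fail)  → match P0@[26:26]
[27] read 'a'  n1⇒n1 (via fail)  → match P0@[27:27]
[28] read 'a'  n1⇒n1 (via fail)  → match P0@[28:28]
[29] read 'e'  n1⇒n2 (via fail)
[30] read 'c'  n2⇒n5 (via fail)

All matches (sorted): [[2,2],[3,0],[6,2],[8,0],[9,0],[10,0],[13,1],[13,5],[14,0],[15,4],[17,5],[20,1],[20,5],[22,0],[23,4],[26,0],[27,0],[28,0]]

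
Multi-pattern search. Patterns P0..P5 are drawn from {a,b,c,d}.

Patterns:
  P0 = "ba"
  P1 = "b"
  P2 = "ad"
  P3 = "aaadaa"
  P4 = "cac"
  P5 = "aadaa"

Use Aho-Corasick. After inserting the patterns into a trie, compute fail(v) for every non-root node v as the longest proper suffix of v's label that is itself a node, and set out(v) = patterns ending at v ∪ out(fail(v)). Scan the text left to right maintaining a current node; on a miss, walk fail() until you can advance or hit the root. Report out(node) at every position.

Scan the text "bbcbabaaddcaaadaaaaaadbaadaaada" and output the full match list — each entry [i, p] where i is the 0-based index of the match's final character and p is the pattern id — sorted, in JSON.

Build:
Trie (insert patterns):
  n0 'ε': a→3 b→1 c→10
  n1 'b': a→2  ←P1
  n2 'ba': ·  ←P0
  n3 'a': a→5 d→4
  n4 'ad': ·  ←P2
  n5 'aa': a→6 d→13
  n6 'aaa': d→7
  n7 'aaad': a→8
  n8 'aaada': a→9
  n9 'aaadaa': ·  ←P3
  n10 'c': a→11
  n11 'ca': c→12
  n12 'cac': ·  ←P4
  n13 'aad': a→14
  n14 'aada': a→15
  n15 'aadaa': ·  ←P5

BFS fail/out derivation:
  n1('b'): parent n0 fail=0; on 'b' 0 → fail=0;  out {1}∪∅={1}
  n3('a'): parent n0 fail=0; on 'a' 0 → fail=0;  out ∅∪∅=∅
  n10('c'): parent n0 fail=0; on 'c' 0 → fail=0;  out ∅∪∅=∅
  n2('ba'): parent n1 fail=0; on 'a' 0 → fail=3;  out {0}∪∅={0}
  n4('ad'): parent n3 fail=0; on 'd' 0 → fail=0;  out {2}∪∅={2}
  n5('aa'): parent n3 fail=0; on 'a' 0 → fail=3;  out ∅∪∅=∅
  n11('ca'): parent n10 fail=0; on 'a' 0 → fail=3;  out ∅∪∅=∅
  n6('aaa'): parent n5 fail=3; on 'a' 3 → fail=5;  out ∅∪∅=∅
  n12('cac'): parent n11 fail=3; on 'c' 3→0 → fail=10;  out {4}∪∅={4}
  n13('aad'): parent n5 fail=3; on 'd' 3 → fail=4;  out ∅∪{2}={2}
  n7('aaad'): parent n6 fail=5; on 'd' 5 → fail=13;  out ∅∪{2}={2}
  n14('aada'): parent n13 fail=4; on 'a' 4→0 → fail=3;  out ∅∪∅=∅
  n8('aaada'): parent n7 fail=13; on 'a' 13 → fail=14;  out ∅∪∅=∅
  n15('aadaa'): parent n14 fail=3; on 'a' 3 → fail=5;  out {5}∪∅={5}
  n9('aaadaa'): parent n8 fail=14; on 'a' 14 → fail=15;  out {3}∪{5}={3,5}

Text stream:
i=0 'b': node 0→1  emit P1@[0:0]
i=1 'b': node 1→1 ·f  emit P1@[1:1]
i=2 'c': node 1→10 ·f
i=3 'b': node 10→1 ·f  emit P1@[3:3]
i=4 'a': node 1→2  emit P0@[3:4]
i=5 'b': node 2→1 ·f  emit P1@[5:5]
i=6 'a': node 1→2  emit P0@[5:6]
i=7 'a': node 2→5 ·f
i=8 'd': node 5→13  emit P2@[7:8]
i=9 'd': node 13→0 ·f
i=10 'c': node 0→10
i=11 'a': node 10→11
i=12 'a': node 11→5 ·f
i=13 'a': node 5→6
i=14 'd': node 6→7  emit P2@[13:14]
i=15 'a': node 7→8
i=16 'a': node 8→9  emit P3@[11:16],P5@[12:16]
i=17 'a': node 9→6 ·f
i=18 'a': node 6→6 ·f
i=19 'a': node 6→6 ·f
i=20 'a': node 6→6 ·f
i=21 'd': node 6→7  emit P2@[20:21]
i=22 'b': node 7→1 ·f  emit P1@[22:22]
i=23 'a': node 1→2  emit P0@[22:23]
i=24 'a': node 2→5 ·f
i=25 'd': node 5→13  emit P2@[24:25]
i=26 'a': node 13→14
i=27 'a': node 14→15  emit P5@[23:27]
i=28 'a': node 15→6 ·f
i=29 'd': node 6→7  emit P2@[28:29]
i=30 'a': node 7→8

Matches: [[0,1],[1,1],[3,1],[4,0],[5,1],[6,0],[8,2],[14,2],[16,3],[16,5],[21,2],[22,1],[23,0],[25,2],[27,5],[29,2]]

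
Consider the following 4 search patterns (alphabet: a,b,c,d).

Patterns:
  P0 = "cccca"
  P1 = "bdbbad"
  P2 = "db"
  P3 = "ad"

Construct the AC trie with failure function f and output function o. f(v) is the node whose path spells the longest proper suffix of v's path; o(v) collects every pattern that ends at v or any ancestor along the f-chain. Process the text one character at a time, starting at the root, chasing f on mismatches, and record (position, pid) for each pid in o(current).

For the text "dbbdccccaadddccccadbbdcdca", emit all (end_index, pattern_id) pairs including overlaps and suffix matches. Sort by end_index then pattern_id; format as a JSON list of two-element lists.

Build automaton:
Trie (insert patterns):
  n0 'ε': a→14 b→6 c→1 d→12
  n1 'c': c→2
  n2 'cc': c→3
  n3 'ccc': c→4
  n4 'cccc': a→5
  n5 'cccca': ·  [P0 ends]
  n6 'b': d→7
  n7 'bd': b→8
  n8 'bdb': b→9
  n9 'bdbb': a→10
  n10 'bdbba': d→11
  n11 'bdbbad': ·  [P1 ends]
  n12 'd': b→13
  n13 'db': ·  [P2 ends]
  n14 'a': d→15
  n15 'ad': ·  [P3 ends]

BFS fail/out derivation:
  n1('c'): parent n0 fail=0; on 'c' 0 → fail=0;  out ∅∪∅=∅
  n6('b'): parent n0 fail=0; on 'b' 0 → fail=0;  out ∅∪∅=∅
  n12('d'): parent n0 fail=0; on 'd' 0 → fail=0;  out ∅∪∅=∅
  n14('a'): parent n0 fail=0; on 'a' 0 → fail=0;  out ∅∪∅=∅
  n2('cc'): parent n1 fail=0; on 'c' 0 → fail=1;  out ∅∪∅=∅
  n7('bd'): parent n6 fail=0; on 'd' 0 → fail=12;  out ∅∪∅=∅
  n13('db'): parent n12 fail=0; on 'b' 0 → fail=6;  out {2}∪∅={2}
  n15('ad'): parent n14 fail=0; on 'd' 0 → fail=12;  out {3}∪∅={3}
  n3('ccc'): parent n2 fail=1; on 'c' 1 → fail=2;  out ∅∪∅=∅
  n8('bdb'): parent n7 fail=12; on 'b' 12 → fail=13;  out ∅∪{2}={2}
  n4('cccc'): parent n3 fail=2; on 'c' 2 → fail=3;  out ∅∪∅=∅
  n9('bdbb'): parent n8 fail=13; on 'b' 13→6→0 → fail=6;  out ∅∪∅=∅
  n5('cccca'): parent n4 fail=3; on 'a' 3→2→1→0 → fail=14;  out {0}∪∅={0}
  n10('bdbba'): parent n9 fail=6; on 'a' 6→0 → fail=14;  out ∅∪∅=∅
  n11('bdbbad'): parent n10 fail=14; on 'd' 14 → fail=15;  out {1}∪{3}={1,3}

Scan:
pos 0 'd': at 12
pos 1 'b': at 13  emit P2@[0:1]
pos 2 'b': at 6 (via fail)
pos 3 'd': at 7
pos 4 'c': at 1 (via fail)
pos 5 'c': at 2
pos 6 'c': at 3
pos 7 'c': at 4
pos 8 'a': at 5  emit P0@[4:8]
pos 9 'a': at 14 (via fail)
pos 10 'd': at 15  emit P3@[9:10]
pos 11 'd': at 12 (via fail)
pos 12 'd': at 12 (via fail)
pos 13 'c': at 1 (via fail)
pos 14 'c': at 2
pos 15 'c': at 3
pos 16 'c': at 4
pos 17 'a': at 5  emit P0@[13:17]
pos 18 'd': at 15 (via fail)  emit P3@[17:18]
pos 19 'b': at 13 (via fail)  emit P2@[18:19]
pos 20 'b': at 6 (via fail)
pos 21 'd': at 7
pos 22 'c': at 1 (via fail)
pos 23 'd': at 12 (via fail)
pos 24 'c': at 1 (via fail)
pos 25 'a': at 14 (via fail)

All matches (sorted): [[1,2],[8,0],[10,3],[17,0],[18,3],[19,2]]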